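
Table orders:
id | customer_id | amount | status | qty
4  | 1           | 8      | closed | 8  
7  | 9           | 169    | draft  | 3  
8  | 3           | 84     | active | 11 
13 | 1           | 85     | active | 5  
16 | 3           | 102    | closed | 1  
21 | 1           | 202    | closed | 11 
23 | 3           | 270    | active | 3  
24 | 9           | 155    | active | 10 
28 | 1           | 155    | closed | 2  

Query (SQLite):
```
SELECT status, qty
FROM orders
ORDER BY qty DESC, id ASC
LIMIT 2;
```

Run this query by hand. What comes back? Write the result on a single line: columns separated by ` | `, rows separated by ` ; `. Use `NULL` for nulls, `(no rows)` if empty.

active | 11 ; closed | 11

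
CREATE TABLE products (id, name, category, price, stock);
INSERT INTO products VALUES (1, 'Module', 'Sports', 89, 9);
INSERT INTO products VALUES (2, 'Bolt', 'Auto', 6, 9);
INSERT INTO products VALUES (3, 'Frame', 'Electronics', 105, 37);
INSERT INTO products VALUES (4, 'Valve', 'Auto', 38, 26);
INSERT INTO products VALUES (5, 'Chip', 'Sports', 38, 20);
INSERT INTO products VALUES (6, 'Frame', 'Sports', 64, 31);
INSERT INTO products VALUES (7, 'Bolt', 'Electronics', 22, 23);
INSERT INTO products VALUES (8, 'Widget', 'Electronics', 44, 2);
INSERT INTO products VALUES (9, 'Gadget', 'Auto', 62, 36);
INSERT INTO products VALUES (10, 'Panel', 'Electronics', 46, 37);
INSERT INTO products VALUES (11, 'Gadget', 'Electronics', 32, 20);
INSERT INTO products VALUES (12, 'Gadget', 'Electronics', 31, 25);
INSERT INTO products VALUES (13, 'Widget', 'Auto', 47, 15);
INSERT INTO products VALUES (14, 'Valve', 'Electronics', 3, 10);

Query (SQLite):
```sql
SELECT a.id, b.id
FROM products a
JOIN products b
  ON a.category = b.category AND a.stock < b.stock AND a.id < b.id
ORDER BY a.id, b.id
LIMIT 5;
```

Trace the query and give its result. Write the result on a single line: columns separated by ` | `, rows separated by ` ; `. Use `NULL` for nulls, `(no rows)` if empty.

Pairs (a,b) with same category, a.stock < b.stock, a.id < b.id.
category groups: Auto:{2,4,9,13} Electronics:{3,7,8,10,11,12,14} Sports:{1,5,6}
Ordered by (a.id, b.id); first 5.

1 | 5 ; 1 | 6 ; 2 | 4 ; 2 | 9 ; 2 | 13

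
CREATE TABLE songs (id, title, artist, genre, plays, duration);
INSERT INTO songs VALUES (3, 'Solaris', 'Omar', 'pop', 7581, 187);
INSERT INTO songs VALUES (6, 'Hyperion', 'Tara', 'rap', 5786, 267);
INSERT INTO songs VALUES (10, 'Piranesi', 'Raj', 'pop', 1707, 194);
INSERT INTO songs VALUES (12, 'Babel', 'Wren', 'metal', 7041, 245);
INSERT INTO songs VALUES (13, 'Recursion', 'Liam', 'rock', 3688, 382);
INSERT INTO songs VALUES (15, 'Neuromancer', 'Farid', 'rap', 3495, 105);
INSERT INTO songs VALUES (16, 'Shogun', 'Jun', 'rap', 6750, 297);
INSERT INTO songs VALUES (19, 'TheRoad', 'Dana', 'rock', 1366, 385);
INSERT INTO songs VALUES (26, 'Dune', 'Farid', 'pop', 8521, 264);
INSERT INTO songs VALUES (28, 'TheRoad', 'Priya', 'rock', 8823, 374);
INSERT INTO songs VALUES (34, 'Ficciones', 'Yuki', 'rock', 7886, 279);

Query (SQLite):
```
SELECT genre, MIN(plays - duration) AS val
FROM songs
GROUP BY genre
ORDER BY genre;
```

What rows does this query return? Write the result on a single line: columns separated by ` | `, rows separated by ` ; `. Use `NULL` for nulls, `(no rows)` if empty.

For each row compute plays - duration.
Group by genre; take MIN of the expression per group.
  metal: ids {12} → MIN(plays - duration)=6796
  pop: ids {3, 10, 26} → MIN(plays - duration)=1513
  rap: ids {6, 15, 16} → MIN(plays - duration)=3390
  rock: ids {13, 19, 28, 34} → MIN(plays - duration)=981

metal | 6796 ; pop | 1513 ; rap | 3390 ; rock | 981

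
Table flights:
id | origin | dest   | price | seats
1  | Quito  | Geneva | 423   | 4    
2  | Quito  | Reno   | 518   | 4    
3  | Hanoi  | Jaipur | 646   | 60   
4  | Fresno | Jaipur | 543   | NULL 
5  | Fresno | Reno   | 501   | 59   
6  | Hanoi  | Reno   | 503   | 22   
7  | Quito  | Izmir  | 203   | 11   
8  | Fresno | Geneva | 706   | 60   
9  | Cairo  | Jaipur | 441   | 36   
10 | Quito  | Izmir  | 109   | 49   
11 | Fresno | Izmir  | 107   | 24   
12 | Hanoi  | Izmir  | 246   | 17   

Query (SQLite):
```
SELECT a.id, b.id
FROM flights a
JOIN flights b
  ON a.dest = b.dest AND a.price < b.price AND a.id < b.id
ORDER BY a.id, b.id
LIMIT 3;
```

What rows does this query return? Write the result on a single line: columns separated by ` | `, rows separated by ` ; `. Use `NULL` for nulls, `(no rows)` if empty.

1 | 8 ; 5 | 6 ; 7 | 12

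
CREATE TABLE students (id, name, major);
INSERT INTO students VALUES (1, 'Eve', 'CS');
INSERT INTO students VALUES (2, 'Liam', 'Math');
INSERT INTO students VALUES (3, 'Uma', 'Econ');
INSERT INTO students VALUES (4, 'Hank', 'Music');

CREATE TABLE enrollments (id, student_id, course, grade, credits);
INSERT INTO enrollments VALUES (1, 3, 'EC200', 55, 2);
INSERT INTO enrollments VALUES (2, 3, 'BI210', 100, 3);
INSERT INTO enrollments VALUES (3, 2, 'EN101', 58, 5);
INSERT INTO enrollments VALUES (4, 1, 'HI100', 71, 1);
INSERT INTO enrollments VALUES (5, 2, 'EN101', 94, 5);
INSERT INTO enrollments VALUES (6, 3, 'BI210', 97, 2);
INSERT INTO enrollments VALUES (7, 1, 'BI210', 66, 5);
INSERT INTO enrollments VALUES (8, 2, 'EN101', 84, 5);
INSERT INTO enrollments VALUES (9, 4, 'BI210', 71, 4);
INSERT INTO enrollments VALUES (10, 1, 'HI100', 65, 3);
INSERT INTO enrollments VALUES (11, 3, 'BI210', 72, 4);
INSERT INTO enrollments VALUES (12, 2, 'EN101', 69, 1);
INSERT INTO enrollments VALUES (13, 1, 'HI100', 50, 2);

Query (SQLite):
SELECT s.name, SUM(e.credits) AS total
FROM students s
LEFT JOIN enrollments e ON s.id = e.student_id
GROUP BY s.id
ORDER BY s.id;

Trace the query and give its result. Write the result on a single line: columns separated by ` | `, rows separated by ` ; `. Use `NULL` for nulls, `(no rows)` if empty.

Eve | 11 ; Liam | 16 ; Uma | 11 ; Hank | 4

LEFT JOIN keeps every students row; unmatched ones get NULL for enrollments columns.
Group by students.id and compute SUM(e.credits). SUM over an all-NULL group is NULL.
  1: ids {4, 7, 10, 13} → SUM(e.credits)=11
  2: ids {3, 5, 8, 12} → SUM(e.credits)=16
  3: ids {1, 2, 6, 11} → SUM(e.credits)=11
  4: ids {9} → SUM(e.credits)=4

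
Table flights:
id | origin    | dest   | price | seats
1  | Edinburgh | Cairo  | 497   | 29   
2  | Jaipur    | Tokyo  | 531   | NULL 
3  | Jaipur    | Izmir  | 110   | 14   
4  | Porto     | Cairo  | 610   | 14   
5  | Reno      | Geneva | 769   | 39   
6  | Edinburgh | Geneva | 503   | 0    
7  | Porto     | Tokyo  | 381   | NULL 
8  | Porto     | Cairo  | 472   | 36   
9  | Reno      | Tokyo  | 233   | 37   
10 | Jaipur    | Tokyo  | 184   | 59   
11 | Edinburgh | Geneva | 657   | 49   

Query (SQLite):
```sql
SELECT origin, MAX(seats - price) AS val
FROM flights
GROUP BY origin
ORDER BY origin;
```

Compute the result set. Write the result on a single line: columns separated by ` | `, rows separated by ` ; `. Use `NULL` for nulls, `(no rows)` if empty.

Edinburgh | -468 ; Jaipur | -96 ; Porto | -436 ; Reno | -196

For each row compute seats - price.
Group by origin; take MAX of the expression per group.
  Edinburgh: ids {1, 6, 11} → MAX(seats - price)=-468
  Jaipur: ids {2, 3, 10} → MAX(seats - price)=-96
  Porto: ids {4, 7, 8} → MAX(seats - price)=-436
  Reno: ids {5, 9} → MAX(seats - price)=-196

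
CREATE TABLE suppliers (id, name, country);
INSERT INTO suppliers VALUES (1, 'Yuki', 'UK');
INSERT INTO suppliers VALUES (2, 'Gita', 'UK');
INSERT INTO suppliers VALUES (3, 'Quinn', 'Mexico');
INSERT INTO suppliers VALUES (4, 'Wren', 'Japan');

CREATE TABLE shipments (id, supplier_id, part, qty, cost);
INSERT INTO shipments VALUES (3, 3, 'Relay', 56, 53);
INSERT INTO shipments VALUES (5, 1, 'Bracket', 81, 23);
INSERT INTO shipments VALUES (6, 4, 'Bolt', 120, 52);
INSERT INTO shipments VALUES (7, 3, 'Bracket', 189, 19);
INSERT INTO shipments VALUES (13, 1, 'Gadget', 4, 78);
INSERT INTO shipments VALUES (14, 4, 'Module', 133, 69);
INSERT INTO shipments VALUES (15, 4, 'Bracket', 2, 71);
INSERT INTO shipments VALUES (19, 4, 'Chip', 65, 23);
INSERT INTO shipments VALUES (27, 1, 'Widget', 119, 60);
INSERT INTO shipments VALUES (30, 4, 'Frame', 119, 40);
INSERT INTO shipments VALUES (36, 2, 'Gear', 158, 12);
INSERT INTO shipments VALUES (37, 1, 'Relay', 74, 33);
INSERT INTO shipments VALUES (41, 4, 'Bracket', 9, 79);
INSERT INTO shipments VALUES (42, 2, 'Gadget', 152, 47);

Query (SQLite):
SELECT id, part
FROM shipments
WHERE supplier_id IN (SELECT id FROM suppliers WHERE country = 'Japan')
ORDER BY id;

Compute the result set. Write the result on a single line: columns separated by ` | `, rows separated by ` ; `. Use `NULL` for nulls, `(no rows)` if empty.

Inner query: suppliers.id where country = 'Japan'.
Outer: keep shipments rows whose supplier_id is in that set.
Inner query → {4}

6 | Bolt ; 14 | Module ; 15 | Bracket ; 19 | Chip ; 30 | Frame ; 41 | Bracket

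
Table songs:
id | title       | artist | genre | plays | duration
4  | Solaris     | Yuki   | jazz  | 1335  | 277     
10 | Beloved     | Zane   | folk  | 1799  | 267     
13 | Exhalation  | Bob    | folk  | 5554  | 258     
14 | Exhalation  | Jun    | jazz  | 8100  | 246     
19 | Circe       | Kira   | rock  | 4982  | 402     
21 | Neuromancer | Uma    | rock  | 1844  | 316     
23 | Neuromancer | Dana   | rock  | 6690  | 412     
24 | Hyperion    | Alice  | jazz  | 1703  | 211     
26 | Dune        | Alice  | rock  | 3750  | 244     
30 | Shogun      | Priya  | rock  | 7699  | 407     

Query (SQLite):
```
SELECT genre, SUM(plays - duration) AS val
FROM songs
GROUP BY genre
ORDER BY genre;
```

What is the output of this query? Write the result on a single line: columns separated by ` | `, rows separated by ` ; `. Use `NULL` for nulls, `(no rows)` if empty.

For each row compute plays - duration.
Group by genre; take SUM of the expression per group.
  folk: ids {10, 13} → SUM(plays - duration)=6828
  jazz: ids {4, 14, 24} → SUM(plays - duration)=10404
  rock: ids {19, 21, 23, 26, 30} → SUM(plays - duration)=23184

folk | 6828 ; jazz | 10404 ; rock | 23184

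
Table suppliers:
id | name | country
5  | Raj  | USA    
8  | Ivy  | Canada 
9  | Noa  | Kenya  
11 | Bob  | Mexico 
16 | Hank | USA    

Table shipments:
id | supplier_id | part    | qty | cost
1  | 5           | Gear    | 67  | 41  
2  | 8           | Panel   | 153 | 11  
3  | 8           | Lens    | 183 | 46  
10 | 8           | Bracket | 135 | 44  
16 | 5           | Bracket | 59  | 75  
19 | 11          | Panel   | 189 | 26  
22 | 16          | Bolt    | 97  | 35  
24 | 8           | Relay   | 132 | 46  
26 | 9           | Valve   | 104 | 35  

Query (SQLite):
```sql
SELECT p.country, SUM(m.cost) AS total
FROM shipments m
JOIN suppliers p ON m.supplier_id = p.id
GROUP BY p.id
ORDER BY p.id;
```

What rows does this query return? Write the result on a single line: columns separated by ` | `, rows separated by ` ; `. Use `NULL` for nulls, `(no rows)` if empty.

USA | 116 ; Canada | 147 ; Kenya | 35 ; Mexico | 26 ; USA | 35

Join each shipments row to its suppliers via supplier_id.
Group joined rows by suppliers.id; compute SUM(m.cost) per group.
  5: ids {1, 16} → SUM(m.cost)=116
  8: ids {2, 3, 10, 24} → SUM(m.cost)=147
  9: ids {26} → SUM(m.cost)=35
  11: ids {19} → SUM(m.cost)=26
  16: ids {22} → SUM(m.cost)=35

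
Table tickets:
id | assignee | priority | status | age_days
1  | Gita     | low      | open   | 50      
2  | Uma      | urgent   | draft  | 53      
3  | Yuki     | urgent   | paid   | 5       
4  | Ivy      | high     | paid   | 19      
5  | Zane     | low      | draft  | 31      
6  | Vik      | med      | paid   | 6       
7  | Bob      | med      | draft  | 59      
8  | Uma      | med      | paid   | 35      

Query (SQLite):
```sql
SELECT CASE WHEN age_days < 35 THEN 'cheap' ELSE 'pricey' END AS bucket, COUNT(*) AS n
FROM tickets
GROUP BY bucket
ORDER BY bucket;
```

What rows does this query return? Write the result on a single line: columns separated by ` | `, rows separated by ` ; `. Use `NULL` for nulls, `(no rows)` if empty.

Bucket rows by age_days < 35 → 'cheap' else 'pricey'; count each bucket.

cheap | 4 ; pricey | 4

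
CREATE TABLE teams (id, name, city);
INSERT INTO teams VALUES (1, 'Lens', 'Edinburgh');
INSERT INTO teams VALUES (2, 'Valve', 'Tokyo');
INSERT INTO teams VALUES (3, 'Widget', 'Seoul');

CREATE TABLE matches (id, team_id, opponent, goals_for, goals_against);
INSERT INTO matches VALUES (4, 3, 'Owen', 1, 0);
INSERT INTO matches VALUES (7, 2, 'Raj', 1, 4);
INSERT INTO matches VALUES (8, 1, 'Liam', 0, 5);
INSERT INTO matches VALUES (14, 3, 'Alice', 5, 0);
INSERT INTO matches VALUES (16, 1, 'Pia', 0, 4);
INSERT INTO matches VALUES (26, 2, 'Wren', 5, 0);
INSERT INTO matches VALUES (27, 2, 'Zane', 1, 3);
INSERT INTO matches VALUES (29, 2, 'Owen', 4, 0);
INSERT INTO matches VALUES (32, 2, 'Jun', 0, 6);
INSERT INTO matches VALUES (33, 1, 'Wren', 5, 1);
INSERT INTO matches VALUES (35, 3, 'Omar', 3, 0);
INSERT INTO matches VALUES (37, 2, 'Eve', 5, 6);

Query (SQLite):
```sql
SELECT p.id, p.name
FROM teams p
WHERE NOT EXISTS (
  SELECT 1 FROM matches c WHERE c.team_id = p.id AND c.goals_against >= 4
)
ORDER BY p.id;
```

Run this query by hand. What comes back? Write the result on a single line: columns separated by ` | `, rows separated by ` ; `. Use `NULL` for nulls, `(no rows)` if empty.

For each teams row, check whether any matches with matching team_id has goals_against >= 4.
Keep rows where that is false.

3 | Widget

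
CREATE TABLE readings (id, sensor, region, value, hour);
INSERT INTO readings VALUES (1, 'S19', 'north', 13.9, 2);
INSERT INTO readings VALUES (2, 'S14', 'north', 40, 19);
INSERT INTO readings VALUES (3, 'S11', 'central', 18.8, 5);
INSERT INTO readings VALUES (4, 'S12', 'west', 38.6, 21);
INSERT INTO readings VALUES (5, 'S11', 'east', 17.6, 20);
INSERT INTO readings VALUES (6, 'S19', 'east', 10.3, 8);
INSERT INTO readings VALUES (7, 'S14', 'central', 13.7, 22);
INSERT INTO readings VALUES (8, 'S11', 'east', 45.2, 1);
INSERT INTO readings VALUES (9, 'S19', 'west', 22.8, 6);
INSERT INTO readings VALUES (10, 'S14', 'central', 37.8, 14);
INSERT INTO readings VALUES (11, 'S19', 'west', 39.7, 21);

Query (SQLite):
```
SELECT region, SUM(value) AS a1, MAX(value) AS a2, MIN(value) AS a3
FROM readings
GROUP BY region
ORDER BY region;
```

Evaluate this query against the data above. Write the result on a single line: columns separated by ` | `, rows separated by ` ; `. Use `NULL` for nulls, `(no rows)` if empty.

Group readings by region.
Per group compute: SUM(value), MAX(value), MIN(value).
  central: ids {3, 7, 10} → SUM(value)=70.3, MAX(value)=37.8, MIN(value)=13.7
  east: ids {5, 6, 8} → SUM(value)=73.1, MAX(value)=45.2, MIN(value)=10.3
  north: ids {1, 2} → SUM(value)=53.9, MAX(value)=40, MIN(value)=13.9
  west: ids {4, 9, 11} → SUM(value)=101.1, MAX(value)=39.7, MIN(value)=22.8

central | 70.3 | 37.8 | 13.7 ; east | 73.1 | 45.2 | 10.3 ; north | 53.9 | 40 | 13.9 ; west | 101.1 | 39.7 | 22.8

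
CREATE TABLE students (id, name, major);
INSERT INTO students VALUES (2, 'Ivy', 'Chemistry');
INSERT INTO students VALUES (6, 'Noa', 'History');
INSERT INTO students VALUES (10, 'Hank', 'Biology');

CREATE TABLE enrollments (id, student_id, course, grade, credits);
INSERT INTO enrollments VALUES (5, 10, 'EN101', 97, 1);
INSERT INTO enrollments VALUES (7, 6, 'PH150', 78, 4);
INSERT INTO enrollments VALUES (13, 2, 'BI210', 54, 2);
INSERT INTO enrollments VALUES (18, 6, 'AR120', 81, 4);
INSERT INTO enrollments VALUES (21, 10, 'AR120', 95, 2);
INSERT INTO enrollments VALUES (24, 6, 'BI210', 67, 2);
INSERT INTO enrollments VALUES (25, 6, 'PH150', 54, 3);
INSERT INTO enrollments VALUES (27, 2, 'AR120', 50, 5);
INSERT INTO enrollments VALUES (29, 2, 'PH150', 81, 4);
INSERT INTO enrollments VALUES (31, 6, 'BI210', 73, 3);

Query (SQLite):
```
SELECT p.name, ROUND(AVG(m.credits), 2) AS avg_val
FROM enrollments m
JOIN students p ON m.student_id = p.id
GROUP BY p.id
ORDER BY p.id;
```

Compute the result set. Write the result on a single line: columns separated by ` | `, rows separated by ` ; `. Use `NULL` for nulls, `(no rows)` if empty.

Ivy | 3.67 ; Noa | 3.2 ; Hank | 1.5

Join each enrollments row to its students via student_id.
Group joined rows by students.id; compute ROUND(AVG(m.credits), 2) per group.
  2: ids {13, 27, 29} → ROUND(AVG(m.credits), 2)=3.67
  6: ids {7, 18, 24, 25, 31} → ROUND(AVG(m.credits), 2)=3.2
  10: ids {5, 21} → ROUND(AVG(m.credits), 2)=1.5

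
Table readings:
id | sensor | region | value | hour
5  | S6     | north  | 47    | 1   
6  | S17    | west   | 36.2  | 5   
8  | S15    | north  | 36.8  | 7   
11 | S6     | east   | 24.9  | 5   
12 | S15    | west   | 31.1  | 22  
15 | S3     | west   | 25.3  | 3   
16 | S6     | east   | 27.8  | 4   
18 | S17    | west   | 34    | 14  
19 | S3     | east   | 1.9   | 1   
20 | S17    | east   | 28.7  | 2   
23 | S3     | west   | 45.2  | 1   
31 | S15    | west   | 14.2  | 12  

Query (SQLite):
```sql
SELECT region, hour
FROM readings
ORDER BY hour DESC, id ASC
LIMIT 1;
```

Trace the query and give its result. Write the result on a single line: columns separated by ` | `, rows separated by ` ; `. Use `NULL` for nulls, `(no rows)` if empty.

Sort by hour desc, tiebreak id asc: (22, id=12), (14, id=18), (12, id=31), (7, id=8) …. Take first 1.

west | 22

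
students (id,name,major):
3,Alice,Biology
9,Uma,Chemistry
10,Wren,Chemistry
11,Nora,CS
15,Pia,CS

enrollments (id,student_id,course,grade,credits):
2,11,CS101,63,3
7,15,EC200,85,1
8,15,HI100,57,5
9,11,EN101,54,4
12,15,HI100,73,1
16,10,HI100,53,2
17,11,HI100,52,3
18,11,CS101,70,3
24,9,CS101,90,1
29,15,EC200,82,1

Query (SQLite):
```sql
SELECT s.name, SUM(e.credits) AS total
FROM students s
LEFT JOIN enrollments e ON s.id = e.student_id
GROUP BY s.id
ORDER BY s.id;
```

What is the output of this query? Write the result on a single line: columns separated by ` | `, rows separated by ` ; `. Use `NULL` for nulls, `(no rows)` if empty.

Alice | NULL ; Uma | 1 ; Wren | 2 ; Nora | 13 ; Pia | 8

LEFT JOIN keeps every students row; unmatched ones get NULL for enrollments columns.
Group by students.id and compute SUM(e.credits). SUM over an all-NULL group is NULL.
  3: ids {—} → SUM(e.credits)=NULL
  9: ids {24} → SUM(e.credits)=1
  10: ids {16} → SUM(e.credits)=2
  11: ids {2, 9, 17, 18} → SUM(e.credits)=13
  15: ids {7, 8, 12, 29} → SUM(e.credits)=8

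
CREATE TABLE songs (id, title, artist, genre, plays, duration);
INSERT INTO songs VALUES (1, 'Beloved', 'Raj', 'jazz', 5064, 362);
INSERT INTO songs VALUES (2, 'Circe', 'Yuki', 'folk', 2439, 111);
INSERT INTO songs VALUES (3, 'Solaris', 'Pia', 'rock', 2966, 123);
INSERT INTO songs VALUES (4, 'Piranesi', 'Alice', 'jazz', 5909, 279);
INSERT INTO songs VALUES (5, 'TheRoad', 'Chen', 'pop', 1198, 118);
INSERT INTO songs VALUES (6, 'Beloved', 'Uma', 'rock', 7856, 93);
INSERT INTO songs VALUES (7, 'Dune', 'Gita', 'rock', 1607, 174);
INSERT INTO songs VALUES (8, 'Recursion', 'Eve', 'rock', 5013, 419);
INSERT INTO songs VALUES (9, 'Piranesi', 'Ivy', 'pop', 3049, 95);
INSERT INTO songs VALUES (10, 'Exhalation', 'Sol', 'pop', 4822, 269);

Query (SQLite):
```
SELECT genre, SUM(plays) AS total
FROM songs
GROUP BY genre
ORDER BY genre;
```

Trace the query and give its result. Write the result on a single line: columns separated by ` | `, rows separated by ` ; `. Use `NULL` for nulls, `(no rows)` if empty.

folk | 2439 ; jazz | 10973 ; pop | 9069 ; rock | 17442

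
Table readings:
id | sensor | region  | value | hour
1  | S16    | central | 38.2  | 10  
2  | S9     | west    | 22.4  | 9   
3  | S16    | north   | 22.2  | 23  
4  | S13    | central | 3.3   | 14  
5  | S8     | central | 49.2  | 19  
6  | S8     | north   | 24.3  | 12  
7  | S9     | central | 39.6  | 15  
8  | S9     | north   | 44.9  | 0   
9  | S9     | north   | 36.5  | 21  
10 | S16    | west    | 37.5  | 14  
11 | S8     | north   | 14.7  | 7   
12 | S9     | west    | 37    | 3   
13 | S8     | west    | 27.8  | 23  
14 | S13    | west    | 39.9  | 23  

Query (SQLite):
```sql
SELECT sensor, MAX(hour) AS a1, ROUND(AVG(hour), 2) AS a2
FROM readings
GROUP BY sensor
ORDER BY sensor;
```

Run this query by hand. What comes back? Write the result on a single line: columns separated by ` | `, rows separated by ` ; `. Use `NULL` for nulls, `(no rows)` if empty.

Group readings by sensor.
Per group compute: MAX(hour), ROUND(AVG(hour), 2).
  S13: ids {4, 14} → MAX(hour)=23, ROUND(AVG(hour), 2)=18.5
  S16: ids {1, 3, 10} → MAX(hour)=23, ROUND(AVG(hour), 2)=15.67
  S8: ids {5, 6, 11, 13} → MAX(hour)=23, ROUND(AVG(hour), 2)=15.25
  S9: ids {2, 7, 8, 9, 12} → MAX(hour)=21, ROUND(AVG(hour), 2)=9.6

S13 | 23 | 18.5 ; S16 | 23 | 15.67 ; S8 | 23 | 15.25 ; S9 | 21 | 9.6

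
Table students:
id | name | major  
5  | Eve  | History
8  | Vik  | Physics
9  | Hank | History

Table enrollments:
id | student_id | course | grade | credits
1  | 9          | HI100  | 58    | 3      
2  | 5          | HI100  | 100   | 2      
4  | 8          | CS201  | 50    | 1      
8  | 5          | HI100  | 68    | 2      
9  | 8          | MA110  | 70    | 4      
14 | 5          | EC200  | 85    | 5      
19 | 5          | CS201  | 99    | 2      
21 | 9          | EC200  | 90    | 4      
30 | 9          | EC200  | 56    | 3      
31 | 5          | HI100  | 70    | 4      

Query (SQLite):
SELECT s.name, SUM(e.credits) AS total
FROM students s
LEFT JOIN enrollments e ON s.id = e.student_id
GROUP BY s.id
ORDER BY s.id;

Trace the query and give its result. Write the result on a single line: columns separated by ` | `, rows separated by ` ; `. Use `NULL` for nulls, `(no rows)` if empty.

Eve | 15 ; Vik | 5 ; Hank | 10

LEFT JOIN keeps every students row; unmatched ones get NULL for enrollments columns.
Group by students.id and compute SUM(e.credits). SUM over an all-NULL group is NULL.
  5: ids {2, 8, 14, 19, 31} → SUM(e.credits)=15
  8: ids {4, 9} → SUM(e.credits)=5
  9: ids {1, 21, 30} → SUM(e.credits)=10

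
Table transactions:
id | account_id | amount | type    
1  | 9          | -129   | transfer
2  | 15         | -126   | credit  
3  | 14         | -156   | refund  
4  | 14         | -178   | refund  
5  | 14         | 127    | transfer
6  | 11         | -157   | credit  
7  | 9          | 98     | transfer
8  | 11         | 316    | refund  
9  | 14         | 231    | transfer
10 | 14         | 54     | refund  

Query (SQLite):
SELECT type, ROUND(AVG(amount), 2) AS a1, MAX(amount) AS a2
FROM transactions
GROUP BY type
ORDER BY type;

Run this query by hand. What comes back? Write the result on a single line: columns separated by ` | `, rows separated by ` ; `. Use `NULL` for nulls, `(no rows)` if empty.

Group transactions by type.
Per group compute: ROUND(AVG(amount), 2), MAX(amount).
  credit: ids {2, 6} → ROUND(AVG(amount), 2)=-141.5, MAX(amount)=-126
  refund: ids {3, 4, 8, 10} → ROUND(AVG(amount), 2)=9, MAX(amount)=316
  transfer: ids {1, 5, 7, 9} → ROUND(AVG(amount), 2)=81.75, MAX(amount)=231

credit | -141.5 | -126 ; refund | 9 | 316 ; transfer | 81.75 | 231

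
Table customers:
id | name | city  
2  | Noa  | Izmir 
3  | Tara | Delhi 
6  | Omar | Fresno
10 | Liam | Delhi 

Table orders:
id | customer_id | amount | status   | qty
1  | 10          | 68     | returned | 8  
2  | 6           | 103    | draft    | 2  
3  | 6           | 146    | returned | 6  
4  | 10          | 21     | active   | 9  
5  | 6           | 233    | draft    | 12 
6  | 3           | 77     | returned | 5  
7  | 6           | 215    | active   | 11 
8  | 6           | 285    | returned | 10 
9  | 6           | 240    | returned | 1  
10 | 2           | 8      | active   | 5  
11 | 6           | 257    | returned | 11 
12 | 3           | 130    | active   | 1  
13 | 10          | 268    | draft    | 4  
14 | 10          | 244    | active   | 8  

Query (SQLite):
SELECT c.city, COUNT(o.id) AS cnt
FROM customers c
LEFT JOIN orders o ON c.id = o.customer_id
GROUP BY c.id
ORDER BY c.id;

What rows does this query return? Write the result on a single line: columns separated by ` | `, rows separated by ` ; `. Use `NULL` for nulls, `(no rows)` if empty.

Izmir | 1 ; Delhi | 2 ; Fresno | 7 ; Delhi | 4

LEFT JOIN keeps every customers row; unmatched ones get NULL for orders columns.
Group by customers.id and compute COUNT(o.id). COUNT(col) of an all-NULL group is 0.
  2: ids {10} → COUNT(o.id)=1
  3: ids {6, 12} → COUNT(o.id)=2
  6: ids {2, 3, 5, 7, 8, 9, 11} → COUNT(o.id)=7
  10: ids {1, 4, 13, 14} → COUNT(o.id)=4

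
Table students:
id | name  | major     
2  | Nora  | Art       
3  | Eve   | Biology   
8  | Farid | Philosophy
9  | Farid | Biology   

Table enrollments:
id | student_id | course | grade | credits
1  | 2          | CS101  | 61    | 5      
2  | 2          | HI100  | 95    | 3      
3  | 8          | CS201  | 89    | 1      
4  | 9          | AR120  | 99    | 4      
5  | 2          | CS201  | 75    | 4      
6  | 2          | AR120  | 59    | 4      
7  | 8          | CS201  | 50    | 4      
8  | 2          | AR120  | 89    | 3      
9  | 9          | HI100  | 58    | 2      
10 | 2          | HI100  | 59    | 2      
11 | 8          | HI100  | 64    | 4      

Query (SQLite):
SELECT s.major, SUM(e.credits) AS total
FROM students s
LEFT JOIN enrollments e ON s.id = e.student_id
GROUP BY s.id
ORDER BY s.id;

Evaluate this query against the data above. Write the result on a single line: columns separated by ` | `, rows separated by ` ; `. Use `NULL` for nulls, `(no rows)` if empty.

LEFT JOIN keeps every students row; unmatched ones get NULL for enrollments columns.
Group by students.id and compute SUM(e.credits). SUM over an all-NULL group is NULL.
  2: ids {1, 2, 5, 6, 8, 10} → SUM(e.credits)=21
  3: ids {—} → SUM(e.credits)=NULL
  8: ids {3, 7, 11} → SUM(e.credits)=9
  9: ids {4, 9} → SUM(e.credits)=6

Art | 21 ; Biology | NULL ; Philosophy | 9 ; Biology | 6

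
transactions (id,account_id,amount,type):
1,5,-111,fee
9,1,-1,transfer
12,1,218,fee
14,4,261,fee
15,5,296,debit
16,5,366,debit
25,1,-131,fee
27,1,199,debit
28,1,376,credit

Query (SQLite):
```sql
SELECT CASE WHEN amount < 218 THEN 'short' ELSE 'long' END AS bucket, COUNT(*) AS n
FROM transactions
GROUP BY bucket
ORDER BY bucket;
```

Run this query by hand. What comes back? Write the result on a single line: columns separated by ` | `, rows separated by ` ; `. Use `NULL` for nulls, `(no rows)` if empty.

Bucket rows by amount < 218 → 'short' else 'long'; count each bucket.

long | 5 ; short | 4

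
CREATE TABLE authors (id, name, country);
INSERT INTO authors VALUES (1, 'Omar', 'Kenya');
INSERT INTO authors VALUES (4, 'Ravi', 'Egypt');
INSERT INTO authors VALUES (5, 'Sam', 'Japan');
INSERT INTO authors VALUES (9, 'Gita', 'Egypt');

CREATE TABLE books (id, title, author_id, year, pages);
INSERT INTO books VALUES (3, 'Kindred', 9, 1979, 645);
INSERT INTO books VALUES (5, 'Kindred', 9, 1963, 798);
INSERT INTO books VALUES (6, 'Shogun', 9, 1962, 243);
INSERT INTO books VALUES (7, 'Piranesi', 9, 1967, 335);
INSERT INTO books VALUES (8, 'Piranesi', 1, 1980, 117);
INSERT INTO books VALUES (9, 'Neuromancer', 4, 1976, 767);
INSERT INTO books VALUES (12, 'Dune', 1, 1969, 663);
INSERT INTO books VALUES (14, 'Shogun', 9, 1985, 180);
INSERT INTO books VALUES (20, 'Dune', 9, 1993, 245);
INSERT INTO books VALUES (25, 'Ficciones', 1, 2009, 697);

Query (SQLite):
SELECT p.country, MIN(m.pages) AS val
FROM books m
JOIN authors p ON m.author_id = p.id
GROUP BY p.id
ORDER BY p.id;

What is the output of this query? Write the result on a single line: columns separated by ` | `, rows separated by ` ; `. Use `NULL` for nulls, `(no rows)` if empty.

Join each books row to its authors via author_id.
Group joined rows by authors.id; compute MIN(m.pages) per group.
  1: ids {8, 12, 25} → MIN(m.pages)=117
  4: ids {9} → MIN(m.pages)=767
  9: ids {3, 5, 6, 7, 14, 20} → MIN(m.pages)=180

Kenya | 117 ; Egypt | 767 ; Egypt | 180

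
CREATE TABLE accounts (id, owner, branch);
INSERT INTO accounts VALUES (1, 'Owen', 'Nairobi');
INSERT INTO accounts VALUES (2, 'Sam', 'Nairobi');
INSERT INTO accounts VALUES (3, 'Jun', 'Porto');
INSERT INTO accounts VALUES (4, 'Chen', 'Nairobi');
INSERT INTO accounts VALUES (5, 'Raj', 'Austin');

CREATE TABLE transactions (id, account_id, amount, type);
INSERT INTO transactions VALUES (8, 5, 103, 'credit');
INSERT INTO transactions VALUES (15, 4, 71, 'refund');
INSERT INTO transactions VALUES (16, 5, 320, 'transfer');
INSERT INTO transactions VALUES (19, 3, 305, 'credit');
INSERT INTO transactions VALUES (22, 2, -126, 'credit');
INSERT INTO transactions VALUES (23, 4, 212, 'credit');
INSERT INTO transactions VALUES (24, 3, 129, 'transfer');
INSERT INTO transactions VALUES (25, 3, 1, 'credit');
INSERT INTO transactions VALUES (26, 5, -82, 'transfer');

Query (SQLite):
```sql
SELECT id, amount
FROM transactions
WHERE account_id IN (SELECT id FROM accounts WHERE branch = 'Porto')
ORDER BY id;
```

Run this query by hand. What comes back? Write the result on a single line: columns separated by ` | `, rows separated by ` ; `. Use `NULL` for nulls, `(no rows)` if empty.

Inner query: accounts.id where branch = 'Porto'.
Outer: keep transactions rows whose account_id is in that set.
Inner query → {3}

19 | 305 ; 24 | 129 ; 25 | 1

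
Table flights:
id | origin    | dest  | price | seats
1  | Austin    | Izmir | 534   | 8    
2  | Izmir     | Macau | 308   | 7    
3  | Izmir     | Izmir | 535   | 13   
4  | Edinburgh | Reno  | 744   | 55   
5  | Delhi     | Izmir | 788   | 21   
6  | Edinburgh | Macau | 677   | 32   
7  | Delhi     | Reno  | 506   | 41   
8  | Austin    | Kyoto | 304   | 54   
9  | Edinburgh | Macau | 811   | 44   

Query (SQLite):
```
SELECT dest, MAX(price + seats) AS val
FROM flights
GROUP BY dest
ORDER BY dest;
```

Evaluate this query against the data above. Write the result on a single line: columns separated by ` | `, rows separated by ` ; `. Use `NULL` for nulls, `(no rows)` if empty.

Izmir | 809 ; Kyoto | 358 ; Macau | 855 ; Reno | 799

For each row compute price + seats.
Group by dest; take MAX of the expression per group.
  Izmir: ids {1, 3, 5} → MAX(price + seats)=809
  Kyoto: ids {8} → MAX(price + seats)=358
  Macau: ids {2, 6, 9} → MAX(price + seats)=855
  Reno: ids {4, 7} → MAX(price + seats)=799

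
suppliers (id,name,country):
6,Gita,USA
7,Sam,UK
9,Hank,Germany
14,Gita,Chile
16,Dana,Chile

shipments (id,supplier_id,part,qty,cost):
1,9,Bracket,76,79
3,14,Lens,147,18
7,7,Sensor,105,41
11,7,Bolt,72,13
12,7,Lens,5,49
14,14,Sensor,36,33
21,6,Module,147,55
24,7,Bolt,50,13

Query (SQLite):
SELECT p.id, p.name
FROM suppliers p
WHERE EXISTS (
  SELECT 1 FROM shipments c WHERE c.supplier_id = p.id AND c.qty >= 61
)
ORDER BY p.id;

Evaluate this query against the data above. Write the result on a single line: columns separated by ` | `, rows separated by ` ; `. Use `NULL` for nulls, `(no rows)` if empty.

6 | Gita ; 7 | Sam ; 9 | Hank ; 14 | Gita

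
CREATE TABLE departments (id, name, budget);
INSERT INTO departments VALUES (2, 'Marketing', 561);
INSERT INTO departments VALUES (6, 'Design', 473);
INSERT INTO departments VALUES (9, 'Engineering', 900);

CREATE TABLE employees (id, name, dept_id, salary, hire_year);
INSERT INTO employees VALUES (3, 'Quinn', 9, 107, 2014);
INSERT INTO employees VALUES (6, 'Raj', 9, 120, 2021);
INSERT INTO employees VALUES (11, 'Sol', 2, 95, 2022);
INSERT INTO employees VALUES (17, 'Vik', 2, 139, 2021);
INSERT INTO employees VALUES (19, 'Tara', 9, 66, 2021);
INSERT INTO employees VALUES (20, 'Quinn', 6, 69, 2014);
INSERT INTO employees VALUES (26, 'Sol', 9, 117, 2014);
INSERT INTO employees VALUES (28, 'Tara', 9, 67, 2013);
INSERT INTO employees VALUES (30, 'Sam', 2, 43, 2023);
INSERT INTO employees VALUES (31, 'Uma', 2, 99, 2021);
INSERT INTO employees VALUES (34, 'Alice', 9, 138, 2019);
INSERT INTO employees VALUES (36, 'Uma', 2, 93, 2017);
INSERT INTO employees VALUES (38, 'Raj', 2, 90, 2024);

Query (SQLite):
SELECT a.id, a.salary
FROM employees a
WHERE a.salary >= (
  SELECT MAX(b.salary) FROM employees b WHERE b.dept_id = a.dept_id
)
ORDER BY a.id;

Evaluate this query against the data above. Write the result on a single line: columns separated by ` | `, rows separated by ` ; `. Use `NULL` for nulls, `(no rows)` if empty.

17 | 139 ; 20 | 69 ; 34 | 138

For each employees row a, compute MAX(salary) over rows sharing a.dept_id.
Keep row a if a.salary >= that per-group MAX.
  dept_id=2: MAX(salary) = 139
  dept_id=6: MAX(salary) = 69
  dept_id=9: MAX(salary) = 138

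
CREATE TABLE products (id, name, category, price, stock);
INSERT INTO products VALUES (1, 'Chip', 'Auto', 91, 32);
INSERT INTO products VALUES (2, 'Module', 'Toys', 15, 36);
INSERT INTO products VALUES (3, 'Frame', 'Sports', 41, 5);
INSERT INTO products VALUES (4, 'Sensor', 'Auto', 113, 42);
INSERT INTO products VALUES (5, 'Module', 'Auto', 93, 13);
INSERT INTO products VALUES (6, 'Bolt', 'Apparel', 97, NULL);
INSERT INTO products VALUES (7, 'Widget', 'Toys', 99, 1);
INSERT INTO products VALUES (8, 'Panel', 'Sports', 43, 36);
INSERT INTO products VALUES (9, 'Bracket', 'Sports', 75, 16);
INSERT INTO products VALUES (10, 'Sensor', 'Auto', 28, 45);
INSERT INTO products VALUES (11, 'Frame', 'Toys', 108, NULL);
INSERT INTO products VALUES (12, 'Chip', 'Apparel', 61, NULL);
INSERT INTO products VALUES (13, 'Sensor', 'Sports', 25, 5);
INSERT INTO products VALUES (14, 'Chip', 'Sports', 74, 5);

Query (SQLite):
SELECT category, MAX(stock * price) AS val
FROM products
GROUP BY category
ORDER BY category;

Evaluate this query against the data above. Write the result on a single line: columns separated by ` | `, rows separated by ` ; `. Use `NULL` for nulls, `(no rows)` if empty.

For each row compute stock * price.
Group by category; take MAX of the expression per group.
  Apparel: ids {6, 12} → MAX(stock * price)=NULL
  Auto: ids {1, 4, 5, 10} → MAX(stock * price)=4746
  Sports: ids {3, 8, 9, 13, 14} → MAX(stock * price)=1548
  Toys: ids {2, 7, 11} → MAX(stock * price)=540

Apparel | NULL ; Auto | 4746 ; Sports | 1548 ; Toys | 540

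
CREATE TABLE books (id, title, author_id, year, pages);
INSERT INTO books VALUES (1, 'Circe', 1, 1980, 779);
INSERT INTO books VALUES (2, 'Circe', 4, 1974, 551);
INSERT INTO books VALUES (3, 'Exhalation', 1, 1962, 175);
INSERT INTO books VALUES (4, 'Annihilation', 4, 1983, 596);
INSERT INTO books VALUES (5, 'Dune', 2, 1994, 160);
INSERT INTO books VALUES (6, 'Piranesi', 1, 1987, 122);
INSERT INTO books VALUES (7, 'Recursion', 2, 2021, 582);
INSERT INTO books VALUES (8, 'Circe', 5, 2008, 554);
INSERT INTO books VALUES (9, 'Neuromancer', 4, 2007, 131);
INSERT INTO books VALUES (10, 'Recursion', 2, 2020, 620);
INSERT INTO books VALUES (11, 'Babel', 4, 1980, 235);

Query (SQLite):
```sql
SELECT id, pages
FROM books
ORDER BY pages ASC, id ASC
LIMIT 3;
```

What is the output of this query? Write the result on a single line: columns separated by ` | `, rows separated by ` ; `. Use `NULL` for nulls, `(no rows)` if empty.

Sort by pages asc, tiebreak id asc: (122, id=6), (131, id=9), (160, id=5), (175, id=3), (235, id=11), (551, id=2) …. Take first 3.

6 | 122 ; 9 | 131 ; 5 | 160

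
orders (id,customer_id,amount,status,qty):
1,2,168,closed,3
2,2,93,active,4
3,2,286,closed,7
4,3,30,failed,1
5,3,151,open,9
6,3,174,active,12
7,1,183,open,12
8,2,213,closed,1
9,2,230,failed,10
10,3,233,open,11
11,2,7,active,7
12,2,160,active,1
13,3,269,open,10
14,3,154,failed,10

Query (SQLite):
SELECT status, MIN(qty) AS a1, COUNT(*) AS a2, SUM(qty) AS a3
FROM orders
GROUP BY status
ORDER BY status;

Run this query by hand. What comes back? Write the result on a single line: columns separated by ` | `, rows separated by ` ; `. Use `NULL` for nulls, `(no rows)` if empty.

active | 1 | 4 | 24 ; closed | 1 | 3 | 11 ; failed | 1 | 3 | 21 ; open | 9 | 4 | 42

Group orders by status.
Per group compute: MIN(qty), COUNT(*), SUM(qty).
  active: ids {2, 6, 11, 12} → MIN(qty)=1, COUNT(*)=4, SUM(qty)=24
  closed: ids {1, 3, 8} → MIN(qty)=1, COUNT(*)=3, SUM(qty)=11
  failed: ids {4, 9, 14} → MIN(qty)=1, COUNT(*)=3, SUM(qty)=21
  open: ids {5, 7, 10, 13} → MIN(qty)=9, COUNT(*)=4, SUM(qty)=42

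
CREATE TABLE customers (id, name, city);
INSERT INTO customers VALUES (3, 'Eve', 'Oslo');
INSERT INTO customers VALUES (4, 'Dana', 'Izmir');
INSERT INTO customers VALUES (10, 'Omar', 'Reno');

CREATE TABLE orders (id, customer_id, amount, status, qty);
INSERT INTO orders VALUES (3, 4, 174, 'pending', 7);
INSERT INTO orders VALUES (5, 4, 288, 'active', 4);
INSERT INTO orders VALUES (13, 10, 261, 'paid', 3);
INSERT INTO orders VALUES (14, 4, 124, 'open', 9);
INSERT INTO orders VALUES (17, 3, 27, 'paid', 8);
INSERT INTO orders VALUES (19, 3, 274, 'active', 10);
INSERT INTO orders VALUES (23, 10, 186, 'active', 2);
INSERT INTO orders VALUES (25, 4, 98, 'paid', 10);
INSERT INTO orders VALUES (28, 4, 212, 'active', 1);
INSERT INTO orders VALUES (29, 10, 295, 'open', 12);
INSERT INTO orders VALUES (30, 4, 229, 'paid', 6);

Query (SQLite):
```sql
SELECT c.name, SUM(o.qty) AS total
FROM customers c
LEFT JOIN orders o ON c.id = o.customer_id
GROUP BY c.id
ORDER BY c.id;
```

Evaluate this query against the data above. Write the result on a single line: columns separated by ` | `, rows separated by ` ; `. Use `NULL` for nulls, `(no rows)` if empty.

Eve | 18 ; Dana | 37 ; Omar | 17

LEFT JOIN keeps every customers row; unmatched ones get NULL for orders columns.
Group by customers.id and compute SUM(o.qty). SUM over an all-NULL group is NULL.
  3: ids {17, 19} → SUM(o.qty)=18
  4: ids {3, 5, 14, 25, 28, 30} → SUM(o.qty)=37
  10: ids {13, 23, 29} → SUM(o.qty)=17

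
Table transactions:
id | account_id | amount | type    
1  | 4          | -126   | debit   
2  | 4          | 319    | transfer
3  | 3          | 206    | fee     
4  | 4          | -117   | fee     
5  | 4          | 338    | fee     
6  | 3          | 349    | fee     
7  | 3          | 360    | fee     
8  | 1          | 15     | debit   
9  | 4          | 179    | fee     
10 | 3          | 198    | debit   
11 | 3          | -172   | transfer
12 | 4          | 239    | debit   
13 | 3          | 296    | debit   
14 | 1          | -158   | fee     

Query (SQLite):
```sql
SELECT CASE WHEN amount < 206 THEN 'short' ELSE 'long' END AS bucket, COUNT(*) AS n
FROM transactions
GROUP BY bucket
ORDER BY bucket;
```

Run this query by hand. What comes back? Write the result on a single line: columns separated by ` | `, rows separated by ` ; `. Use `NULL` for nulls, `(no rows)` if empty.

long | 7 ; short | 7

Bucket rows by amount < 206 → 'short' else 'long'; count each bucket.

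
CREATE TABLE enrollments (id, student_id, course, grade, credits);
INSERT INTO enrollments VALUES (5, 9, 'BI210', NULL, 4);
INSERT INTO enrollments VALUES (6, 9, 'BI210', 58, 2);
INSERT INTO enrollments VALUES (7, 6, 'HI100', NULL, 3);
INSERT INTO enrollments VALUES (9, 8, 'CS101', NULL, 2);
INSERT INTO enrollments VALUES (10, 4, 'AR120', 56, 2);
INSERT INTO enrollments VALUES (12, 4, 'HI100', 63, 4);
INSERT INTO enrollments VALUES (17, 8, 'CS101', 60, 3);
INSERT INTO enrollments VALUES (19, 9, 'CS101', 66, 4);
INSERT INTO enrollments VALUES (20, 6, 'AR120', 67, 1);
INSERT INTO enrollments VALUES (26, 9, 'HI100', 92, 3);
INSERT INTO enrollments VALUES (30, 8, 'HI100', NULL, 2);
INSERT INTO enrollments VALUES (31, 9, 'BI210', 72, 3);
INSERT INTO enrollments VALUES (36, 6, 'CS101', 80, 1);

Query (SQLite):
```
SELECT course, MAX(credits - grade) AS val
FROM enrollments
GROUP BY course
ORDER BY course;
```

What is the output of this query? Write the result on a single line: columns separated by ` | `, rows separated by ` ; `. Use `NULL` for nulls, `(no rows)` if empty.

AR120 | -54 ; BI210 | -56 ; CS101 | -57 ; HI100 | -59

For each row compute credits - grade.
Group by course; take MAX of the expression per group.
  AR120: ids {10, 20} → MAX(credits - grade)=-54
  BI210: ids {5, 6, 31} → MAX(credits - grade)=-56
  CS101: ids {9, 17, 19, 36} → MAX(credits - grade)=-57
  HI100: ids {7, 12, 26, 30} → MAX(credits - grade)=-59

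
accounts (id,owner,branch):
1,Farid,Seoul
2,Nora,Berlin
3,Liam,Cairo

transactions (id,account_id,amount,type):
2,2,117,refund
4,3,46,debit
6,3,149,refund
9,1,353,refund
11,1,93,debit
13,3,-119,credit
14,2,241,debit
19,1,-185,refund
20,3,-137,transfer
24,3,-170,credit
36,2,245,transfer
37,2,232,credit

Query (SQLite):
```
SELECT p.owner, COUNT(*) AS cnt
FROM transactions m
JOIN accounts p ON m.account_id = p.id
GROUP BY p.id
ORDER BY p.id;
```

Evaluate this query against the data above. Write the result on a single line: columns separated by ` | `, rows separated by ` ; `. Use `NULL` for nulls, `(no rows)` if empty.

Join each transactions row to its accounts via account_id.
Group joined rows by accounts.id; compute COUNT(*) per group.
  1: ids {9, 11, 19} → COUNT(*)=3
  2: ids {2, 14, 36, 37} → COUNT(*)=4
  3: ids {4, 6, 13, 20, 24} → COUNT(*)=5

Farid | 3 ; Nora | 4 ; Liam | 5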